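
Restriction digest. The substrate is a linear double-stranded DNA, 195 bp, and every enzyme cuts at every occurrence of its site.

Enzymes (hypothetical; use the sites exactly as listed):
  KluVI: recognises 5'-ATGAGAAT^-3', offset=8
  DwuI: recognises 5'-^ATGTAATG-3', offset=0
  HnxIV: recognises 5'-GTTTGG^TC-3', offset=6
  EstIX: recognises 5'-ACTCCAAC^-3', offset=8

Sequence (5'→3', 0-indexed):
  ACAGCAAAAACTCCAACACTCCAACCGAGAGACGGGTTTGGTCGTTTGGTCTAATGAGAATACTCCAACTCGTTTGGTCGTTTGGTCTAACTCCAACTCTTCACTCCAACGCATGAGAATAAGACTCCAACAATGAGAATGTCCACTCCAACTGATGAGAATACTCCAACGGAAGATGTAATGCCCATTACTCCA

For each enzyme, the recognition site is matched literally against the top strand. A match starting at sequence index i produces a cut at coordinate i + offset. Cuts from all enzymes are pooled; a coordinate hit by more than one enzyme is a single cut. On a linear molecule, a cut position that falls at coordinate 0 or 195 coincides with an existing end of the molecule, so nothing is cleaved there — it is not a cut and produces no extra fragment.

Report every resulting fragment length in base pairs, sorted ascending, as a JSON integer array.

[5,8,8,8,8,8,8,9,10,10,11,12,12,12,13,16,17,20]

Site scan:
  KluVI ATGAGAAT/8: at [53, 112, 132, 154] ⇒ [61, 120, 140, 162]
  DwuI ATGTAATG/0: at [175] ⇒ [175]
  HnxIV GTTTGGTC/6: at [35, 43, 71, 79] ⇒ [41, 49, 77, 85]
  EstIX ACTCCAAC/8: at [9, 17, 61, 89, 102, 123, 144, 162] ⇒ [17, 25, 69, 97, 110, 131, 152, 170]

All cut coordinates (distinct, sorted): [17, 25, 41, 49, 61, 69, 77, 85, 97, 110, 120, 131, 140, 152, 162, 170, 175]

Fragments:
  [0,17): 17 bp
  [17,25): 8 bp
  [25,41): 16 bp
  [41,49): 8 bp
  [49,61): 12 bp
  [61,69): 8 bp
  [69,77): 8 bp
  [77,85): 8 bp
  [85,97): 12 bp
  [97,110): 13 bp
  [110,120): 10 bp
  [120,131): 11 bp
  [131,140): 9 bp
  [140,152): 12 bp
  [152,162): 10 bp
  [162,170): 8 bp
  [170,175): 5 bp
  [175,195): 20 bp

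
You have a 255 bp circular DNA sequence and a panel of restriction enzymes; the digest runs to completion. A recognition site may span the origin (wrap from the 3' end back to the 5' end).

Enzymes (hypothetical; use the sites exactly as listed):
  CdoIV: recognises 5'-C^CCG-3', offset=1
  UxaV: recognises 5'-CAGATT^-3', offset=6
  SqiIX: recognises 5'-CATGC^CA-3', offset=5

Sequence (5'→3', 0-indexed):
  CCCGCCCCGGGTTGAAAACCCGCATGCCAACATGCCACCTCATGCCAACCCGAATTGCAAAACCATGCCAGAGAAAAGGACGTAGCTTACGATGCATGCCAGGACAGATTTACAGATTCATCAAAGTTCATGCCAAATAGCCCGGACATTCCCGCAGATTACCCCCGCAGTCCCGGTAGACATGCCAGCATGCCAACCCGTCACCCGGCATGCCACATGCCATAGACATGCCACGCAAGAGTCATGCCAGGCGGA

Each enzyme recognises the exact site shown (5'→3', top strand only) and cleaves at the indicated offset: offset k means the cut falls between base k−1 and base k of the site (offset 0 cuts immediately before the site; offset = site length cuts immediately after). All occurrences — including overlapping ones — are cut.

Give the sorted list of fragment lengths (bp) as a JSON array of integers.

[4,4,4,5,7,7,8,8,8,8,8,8,9,9,9,10,10,11,11,13,13,15,16,19,31]

Scan for sites:
  CdoIV CCCG/1: at [0, 5, 18, 48, 140, 150, 163, 171, 196, 203] ⇒ [1, 6, 19, 49, 141, 151, 164, 172, 197, 204]
  UxaV CAGATT/6: at [104, 112, 154] ⇒ [110, 118, 160]
  SqiIX CATGCCA/5: at [22, 30, 40, 63, 94, 128, 180, 188, 208, 215, 226, 242] ⇒ [27, 35, 45, 68, 99, 133, 185, 193, 213, 220, 231, 247]

Pooled cuts: [1, 6, 19, 27, 35, 45, 49, 68, 99, 110, 118, 133, 141, 151, 160, 164, 172, 185, 193, 197, 204, 213, 220, 231, 247]

Fragment lengths:
  1→6: 5 bp
  6→19: 13 bp
  19→27: 8 bp
  27→35: 8 bp
  35→45: 10 bp
  45→49: 4 bp
  49→68: 19 bp
  68→99: 31 bp
  99→110: 11 bp
  110→118: 8 bp
  118→133: 15 bp
  133→141: 8 bp
  141→151: 10 bp
  151→160: 9 bp
  160→164: 4 bp
  164→172: 8 bp
  172→185: 13 bp
  185→193: 8 bp
  193→197: 4 bp
  197→204: 7 bp
  204→213: 9 bp
  213→220: 7 bp
  220→231: 11 bp
  231→247: 16 bp
  247→1 (wrap): 255-247+1 = 9 bp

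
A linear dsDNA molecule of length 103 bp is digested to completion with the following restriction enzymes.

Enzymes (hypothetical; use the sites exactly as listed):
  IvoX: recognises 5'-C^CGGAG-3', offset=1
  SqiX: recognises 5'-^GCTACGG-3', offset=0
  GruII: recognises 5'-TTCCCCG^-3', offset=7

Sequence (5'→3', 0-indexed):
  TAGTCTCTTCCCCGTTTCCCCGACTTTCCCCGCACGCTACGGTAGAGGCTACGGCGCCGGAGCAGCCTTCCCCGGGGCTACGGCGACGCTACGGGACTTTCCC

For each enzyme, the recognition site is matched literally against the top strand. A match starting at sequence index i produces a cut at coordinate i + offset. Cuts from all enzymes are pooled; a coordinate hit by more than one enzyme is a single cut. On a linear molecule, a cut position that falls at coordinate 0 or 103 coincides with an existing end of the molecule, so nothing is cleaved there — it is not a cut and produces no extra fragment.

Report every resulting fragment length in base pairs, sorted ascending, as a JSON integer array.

Site scan:
  IvoX CCGGAG/1: at [56] ⇒ [57]
  SqiX GCTACGG/0: at [35, 47, 76, 87] ⇒ [35, 47, 76, 87]
  GruII TTCCCCG/7: at [7, 15, 25, 67] ⇒ [14, 22, 32, 74]

Pooled cuts: [14, 22, 32, 35, 47, 57, 74, 76, 87]

Fragment lengths:
  [0,14): 14 bp
  [14,22): 8 bp
  [22,32): 10 bp
  [32,35): 3 bp
  [35,47): 12 bp
  [47,57): 10 bp
  [57,74): 17 bp
  [74,76): 2 bp
  [76,87): 11 bp
  [87,103): 16 bp

[2,3,8,10,10,11,12,14,16,17]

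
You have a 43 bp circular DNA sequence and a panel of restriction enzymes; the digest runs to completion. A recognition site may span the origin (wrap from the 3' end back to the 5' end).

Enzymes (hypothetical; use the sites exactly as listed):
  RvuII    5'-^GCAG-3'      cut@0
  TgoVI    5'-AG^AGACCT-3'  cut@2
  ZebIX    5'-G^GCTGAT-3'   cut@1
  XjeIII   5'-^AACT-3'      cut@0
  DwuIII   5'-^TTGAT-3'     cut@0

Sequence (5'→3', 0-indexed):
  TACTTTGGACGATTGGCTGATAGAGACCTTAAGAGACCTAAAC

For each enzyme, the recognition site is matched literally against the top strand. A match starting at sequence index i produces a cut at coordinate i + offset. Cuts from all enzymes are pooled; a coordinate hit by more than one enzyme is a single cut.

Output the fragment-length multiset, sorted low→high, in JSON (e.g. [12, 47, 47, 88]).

[7,8,10,18]

Per-enzyme occurrences:
  RvuII (GCAG, off=0): no sites
  TgoVI (AGAGACCT, off=2): starts [21, 31] → cuts [23, 33]
  ZebIX (GGCTGAT, off=1): starts [14] → cuts [15]
  XjeIII (AACT, off=0): starts [40] → cuts [40]
  DwuIII (TTGAT, off=0): no sites

Pooled cuts: [15, 23, 33, 40]

Fragments:
  15→23: 8 bp
  23→33: 10 bp
  33→40: 7 bp
  40→15 (wrap): 43-40+15 = 18 bp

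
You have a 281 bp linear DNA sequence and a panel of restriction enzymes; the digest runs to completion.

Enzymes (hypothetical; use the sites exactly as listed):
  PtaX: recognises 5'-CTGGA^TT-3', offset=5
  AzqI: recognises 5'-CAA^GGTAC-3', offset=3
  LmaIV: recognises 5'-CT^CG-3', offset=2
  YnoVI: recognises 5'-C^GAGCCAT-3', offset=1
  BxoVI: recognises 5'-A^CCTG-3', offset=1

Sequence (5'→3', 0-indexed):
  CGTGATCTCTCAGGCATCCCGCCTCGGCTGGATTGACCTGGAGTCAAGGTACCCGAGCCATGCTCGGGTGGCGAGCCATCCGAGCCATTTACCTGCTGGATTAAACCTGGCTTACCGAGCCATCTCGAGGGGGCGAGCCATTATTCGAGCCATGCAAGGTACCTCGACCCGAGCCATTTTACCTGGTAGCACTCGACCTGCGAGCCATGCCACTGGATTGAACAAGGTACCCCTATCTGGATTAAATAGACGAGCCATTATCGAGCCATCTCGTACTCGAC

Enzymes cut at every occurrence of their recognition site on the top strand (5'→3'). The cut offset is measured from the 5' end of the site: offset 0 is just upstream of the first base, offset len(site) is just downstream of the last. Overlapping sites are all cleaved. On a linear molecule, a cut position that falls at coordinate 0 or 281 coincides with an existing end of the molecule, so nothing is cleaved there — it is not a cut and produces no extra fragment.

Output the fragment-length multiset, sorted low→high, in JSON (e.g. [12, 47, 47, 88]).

Scan for sites:
  PtaX (CTGGATT, off=5): starts [27, 95, 212, 236] → cuts [32, 100, 217, 241]
  AzqI (CAAGGTAC, off=3): starts [44, 154, 222] → cuts [47, 157, 225]
  LmaIV (CTCG, off=2): starts [22, 62, 123, 162, 191, 269, 275] → cuts [24, 64, 125, 164, 193, 271, 277]
  YnoVI (CGAGCCAT, off=1): starts [53, 71, 80, 115, 133, 145, 169, 200, 250, 261] → cuts [54, 72, 81, 116, 134, 146, 170, 201, 251, 262]
  BxoVI (ACCTG, off=1): starts [35, 90, 104, 180, 195] → cuts [36, 91, 105, 181, 196]

Pooled cuts: [24, 32, 36, 47, 54, 64, 72, 81, 91, 100, 105, 116, 125, 134, 146, 157, 164, 170, 181, 193, 196, 201, 217, 225, 241, 251, 262, 271, 277]

Fragments:
  [0,24): 24 bp
  [24,32): 8 bp
  [32,36): 4 bp
  [36,47): 11 bp
  [47,54): 7 bp
  [54,64): 10 bp
  [64,72): 8 bp
  [72,81): 9 bp
  [81,91): 10 bp
  [91,100): 9 bp
  [100,105): 5 bp
  [105,116): 11 bp
  [116,125): 9 bp
  [125,134): 9 bp
  [134,146): 12 bp
  [146,157): 11 bp
  [157,164): 7 bp
  [164,170): 6 bp
  [170,181): 11 bp
  [181,193): 12 bp
  [193,196): 3 bp
  [196,201): 5 bp
  [201,217): 16 bp
  [217,225): 8 bp
  [225,241): 16 bp
  [241,251): 10 bp
  [251,262): 11 bp
  [262,271): 9 bp
  [271,277): 6 bp
  [277,281): 4 bp

[3,4,4,5,5,6,6,7,7,8,8,8,9,9,9,9,9,10,10,10,11,11,11,11,11,12,12,16,16,24]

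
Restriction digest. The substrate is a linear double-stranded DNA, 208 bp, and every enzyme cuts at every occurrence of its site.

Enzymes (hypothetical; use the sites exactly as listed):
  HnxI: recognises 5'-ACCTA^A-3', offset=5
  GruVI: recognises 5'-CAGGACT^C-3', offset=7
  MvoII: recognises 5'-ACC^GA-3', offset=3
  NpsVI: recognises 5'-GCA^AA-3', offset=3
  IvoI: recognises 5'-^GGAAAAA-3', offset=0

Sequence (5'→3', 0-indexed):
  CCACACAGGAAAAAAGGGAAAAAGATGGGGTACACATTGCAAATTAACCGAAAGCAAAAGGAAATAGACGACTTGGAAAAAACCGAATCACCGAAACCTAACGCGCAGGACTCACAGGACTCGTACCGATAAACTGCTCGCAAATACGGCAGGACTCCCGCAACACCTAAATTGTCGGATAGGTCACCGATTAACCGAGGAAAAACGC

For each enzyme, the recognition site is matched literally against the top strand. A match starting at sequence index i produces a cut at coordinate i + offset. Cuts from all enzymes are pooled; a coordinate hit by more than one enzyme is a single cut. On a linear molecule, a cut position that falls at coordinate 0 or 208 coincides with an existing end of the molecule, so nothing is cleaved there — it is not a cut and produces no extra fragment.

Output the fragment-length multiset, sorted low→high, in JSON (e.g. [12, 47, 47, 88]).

[2,6,7,7,8,8,8,8,9,9,10,10,12,13,14,15,18,19,25]

Scan for sites:
  HnxI (ACCTAA, off=5): starts [95, 164] → cuts [100, 169]
  GruVI (CAGGACTC, off=7): starts [105, 114, 149] → cuts [112, 121, 156]
  MvoII (ACCGA, off=3): starts [46, 81, 89, 124, 185, 193] → cuts [49, 84, 92, 127, 188, 196]
  NpsVI (GCAAA, off=3): starts [38, 53, 139] → cuts [41, 56, 142]
  IvoI (GGAAAAA, off=0): starts [7, 16, 74, 198] → cuts [7, 16, 74, 198]

All cut coordinates (distinct, sorted): [7, 16, 41, 49, 56, 74, 84, 92, 100, 112, 121, 127, 142, 156, 169, 188, 196, 198]

Fragments:
  [0,7): 7 bp
  [7,16): 9 bp
  [16,41): 25 bp
  [41,49): 8 bp
  [49,56): 7 bp
  [56,74): 18 bp
  [74,84): 10 bp
  [84,92): 8 bp
  [92,100): 8 bp
  [100,112): 12 bp
  [112,121): 9 bp
  [121,127): 6 bp
  [127,142): 15 bp
  [142,156): 14 bp
  [156,169): 13 bp
  [169,188): 19 bp
  [188,196): 8 bp
  [196,198): 2 bp
  [198,208): 10 bp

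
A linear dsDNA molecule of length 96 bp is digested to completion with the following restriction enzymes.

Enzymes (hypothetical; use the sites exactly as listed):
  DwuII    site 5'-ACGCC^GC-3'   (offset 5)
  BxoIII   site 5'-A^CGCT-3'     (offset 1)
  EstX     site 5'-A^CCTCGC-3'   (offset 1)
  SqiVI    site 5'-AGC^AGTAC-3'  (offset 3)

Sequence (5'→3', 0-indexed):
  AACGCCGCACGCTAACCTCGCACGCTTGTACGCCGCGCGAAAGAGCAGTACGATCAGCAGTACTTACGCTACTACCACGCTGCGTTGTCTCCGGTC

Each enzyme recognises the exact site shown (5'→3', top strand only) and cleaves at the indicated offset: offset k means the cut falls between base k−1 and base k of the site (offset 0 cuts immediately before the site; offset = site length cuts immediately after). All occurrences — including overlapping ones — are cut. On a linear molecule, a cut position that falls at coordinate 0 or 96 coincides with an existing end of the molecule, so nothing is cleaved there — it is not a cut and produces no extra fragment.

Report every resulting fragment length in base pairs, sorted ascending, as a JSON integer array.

[3,6,6,7,8,11,12,12,12,19]

Scan for sites:
  DwuII (ACGCCGC, off=5): starts [1, 29] → cuts [6, 34]
  BxoIII (ACGCT, off=1): starts [8, 21, 65, 76] → cuts [9, 22, 66, 77]
  EstX (ACCTCGC, off=1): starts [14] → cuts [15]
  SqiVI (AGCAGTAC, off=3): starts [43, 55] → cuts [46, 58]

Pooled cuts: [6, 9, 15, 22, 34, 46, 58, 66, 77]

Fragments:
  [0,6): 6 bp
  [6,9): 3 bp
  [9,15): 6 bp
  [15,22): 7 bp
  [22,34): 12 bp
  [34,46): 12 bp
  [46,58): 12 bp
  [58,66): 8 bp
  [66,77): 11 bp
  [77,96): 19 bp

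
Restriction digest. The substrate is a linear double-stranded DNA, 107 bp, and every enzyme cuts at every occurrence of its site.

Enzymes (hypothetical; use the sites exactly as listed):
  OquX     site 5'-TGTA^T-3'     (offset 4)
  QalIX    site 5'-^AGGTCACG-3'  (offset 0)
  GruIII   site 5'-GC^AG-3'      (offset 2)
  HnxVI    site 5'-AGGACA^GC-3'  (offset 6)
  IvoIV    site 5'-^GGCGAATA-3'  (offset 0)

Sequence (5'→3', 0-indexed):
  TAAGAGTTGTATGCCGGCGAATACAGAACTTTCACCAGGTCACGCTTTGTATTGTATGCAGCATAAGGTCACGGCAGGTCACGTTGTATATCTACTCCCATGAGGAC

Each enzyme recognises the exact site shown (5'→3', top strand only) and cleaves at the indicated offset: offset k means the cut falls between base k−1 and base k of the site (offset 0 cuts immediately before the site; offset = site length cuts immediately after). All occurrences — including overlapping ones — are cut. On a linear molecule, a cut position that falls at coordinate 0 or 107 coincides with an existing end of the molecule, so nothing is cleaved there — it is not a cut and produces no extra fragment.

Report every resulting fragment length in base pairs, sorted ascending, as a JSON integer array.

Scan for sites:
  OquX (TGTAT, off=4): starts [7, 47, 52, 84] → cuts [11, 51, 56, 88]
  QalIX (AGGTCACG, off=0): starts [36, 65, 75] → cuts [36, 65, 75]
  GruIII (GCAG, off=2): starts [57, 73] → cuts [59, 75]
  HnxVI (AGGACAGC, off=6): no sites
  IvoIV (GGCGAATA, off=0): starts [15] → cuts [15]

Pooled cuts: [11, 15, 36, 51, 56, 59, 65, 75, 88]

Fragment lengths:
  [0,11): 11 bp
  [11,15): 4 bp
  [15,36): 21 bp
  [36,51): 15 bp
  [51,56): 5 bp
  [56,59): 3 bp
  [59,65): 6 bp
  [65,75): 10 bp
  [75,88): 13 bp
  [88,107): 19 bp

[3,4,5,6,10,11,13,15,19,21]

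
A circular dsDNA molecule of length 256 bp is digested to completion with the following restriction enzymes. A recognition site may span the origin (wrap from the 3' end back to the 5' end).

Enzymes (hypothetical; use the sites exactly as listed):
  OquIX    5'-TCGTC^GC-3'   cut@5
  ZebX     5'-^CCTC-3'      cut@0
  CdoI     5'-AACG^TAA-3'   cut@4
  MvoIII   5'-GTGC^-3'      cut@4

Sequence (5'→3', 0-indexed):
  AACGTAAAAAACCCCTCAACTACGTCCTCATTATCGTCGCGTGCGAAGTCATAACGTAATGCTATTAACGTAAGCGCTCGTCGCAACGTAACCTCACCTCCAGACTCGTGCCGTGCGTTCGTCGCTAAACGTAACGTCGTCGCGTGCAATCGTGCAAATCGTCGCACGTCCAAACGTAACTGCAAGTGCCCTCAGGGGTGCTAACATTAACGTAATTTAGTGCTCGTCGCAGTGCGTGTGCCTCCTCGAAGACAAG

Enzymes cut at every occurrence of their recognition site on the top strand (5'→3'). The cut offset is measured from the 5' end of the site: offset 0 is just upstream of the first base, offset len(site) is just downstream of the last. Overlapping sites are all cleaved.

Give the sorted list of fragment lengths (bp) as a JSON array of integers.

[1,2,3,5,5,5,5,6,6,6,7,7,8,8,8,9,10,11,11,12,12,12,12,13,13,13,14,15,17]

Site scan:
  OquIX (TCGTCGC, off=5): starts [33, 77, 118, 136, 158, 223] → cuts [38, 82, 123, 141, 163, 228]
  ZebX (CCTC, off=0): starts [13, 25, 91, 96, 189, 240, 243] → cuts [13, 25, 91, 96, 189, 240, 243]
  CdoI (AACGTAA, off=4): starts [0, 52, 66, 84, 127, 172, 208] → cuts [4, 56, 70, 88, 131, 176, 212]
  MvoIII (GTGC, off=4): starts [40, 107, 112, 143, 151, 185, 197, 219, 231, 237] → cuts [44, 111, 116, 147, 155, 189, 201, 223, 235, 241]

All cut coordinates (distinct, sorted): [4, 13, 25, 38, 44, 56, 70, 82, 88, 91, 96, 111, 116, 123, 131, 141, 147, 155, 163, 176, 189, 201, 212, 223, 228, 235, 240, 241, 243]

Fragment lengths:
  4→13: 9 bp
  13→25: 12 bp
  25→38: 13 bp
  38→44: 6 bp
  44→56: 12 bp
  56→70: 14 bp
  70→82: 12 bp
  82→88: 6 bp
  88→91: 3 bp
  91→96: 5 bp
  96→111: 15 bp
  111→116: 5 bp
  116→123: 7 bp
  123→131: 8 bp
  131→141: 10 bp
  141→147: 6 bp
  147→155: 8 bp
  155→163: 8 bp
  163→176: 13 bp
  176→189: 13 bp
  189→201: 12 bp
  201→212: 11 bp
  212→223: 11 bp
  223→228: 5 bp
  228→235: 7 bp
  235→240: 5 bp
  240→241: 1 bp
  241→243: 2 bp
  243→4 (wrap): 256-243+4 = 17 bp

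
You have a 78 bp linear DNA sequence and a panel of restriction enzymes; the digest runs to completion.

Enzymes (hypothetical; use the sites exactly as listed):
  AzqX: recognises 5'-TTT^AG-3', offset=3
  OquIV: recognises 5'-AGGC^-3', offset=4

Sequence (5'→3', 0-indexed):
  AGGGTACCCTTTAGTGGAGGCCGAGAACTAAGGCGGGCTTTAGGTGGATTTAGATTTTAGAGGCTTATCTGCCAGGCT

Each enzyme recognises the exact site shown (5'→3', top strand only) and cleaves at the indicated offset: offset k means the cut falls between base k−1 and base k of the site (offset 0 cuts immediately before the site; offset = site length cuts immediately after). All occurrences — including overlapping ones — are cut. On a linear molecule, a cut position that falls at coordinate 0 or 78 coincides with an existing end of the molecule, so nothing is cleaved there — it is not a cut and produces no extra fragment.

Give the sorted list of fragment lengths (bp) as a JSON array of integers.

Scan for sites:
  AzqX (TTTAG, off=3): starts [9, 38, 48, 55] → cuts [12, 41, 51, 58]
  OquIV (AGGC, off=4): starts [17, 30, 60, 73] → cuts [21, 34, 64, 77]

All cut coordinates (distinct, sorted): [12, 21, 34, 41, 51, 58, 64, 77]

Fragments:
  [0,12): 12 bp
  [12,21): 9 bp
  [21,34): 13 bp
  [34,41): 7 bp
  [41,51): 10 bp
  [51,58): 7 bp
  [58,64): 6 bp
  [64,77): 13 bp
  [77,78): 1 bp

[1,6,7,7,9,10,12,13,13]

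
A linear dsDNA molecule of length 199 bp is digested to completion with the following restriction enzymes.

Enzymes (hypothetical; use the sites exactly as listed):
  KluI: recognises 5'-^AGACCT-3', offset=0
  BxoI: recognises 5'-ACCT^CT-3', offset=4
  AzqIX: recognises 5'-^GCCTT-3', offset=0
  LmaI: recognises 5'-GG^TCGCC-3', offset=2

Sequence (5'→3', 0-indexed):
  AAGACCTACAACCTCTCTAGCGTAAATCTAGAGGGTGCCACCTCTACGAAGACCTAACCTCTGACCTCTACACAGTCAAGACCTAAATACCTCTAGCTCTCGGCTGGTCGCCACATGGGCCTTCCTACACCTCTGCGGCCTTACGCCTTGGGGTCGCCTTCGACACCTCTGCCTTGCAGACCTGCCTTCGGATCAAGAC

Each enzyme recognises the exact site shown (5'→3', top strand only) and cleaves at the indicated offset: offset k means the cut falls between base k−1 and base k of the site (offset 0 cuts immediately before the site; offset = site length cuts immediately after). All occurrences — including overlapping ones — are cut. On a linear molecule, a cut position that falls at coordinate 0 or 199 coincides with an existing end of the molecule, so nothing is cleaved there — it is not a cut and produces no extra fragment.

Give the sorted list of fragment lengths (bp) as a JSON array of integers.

[1,2,2,5,6,6,7,7,7,9,11,11,11,13,13,14,14,15,16,29]

Per-enzyme occurrences:
  KluI AGACCT/0: at [1, 49, 78, 177] ⇒ [1, 49, 78, 177]
  BxoI ACCTCT/4: at [10, 39, 56, 63, 88, 128, 164] ⇒ [14, 43, 60, 67, 92, 132, 168]
  AzqIX GCCTT/0: at [118, 137, 144, 155, 170, 183] ⇒ [118, 137, 144, 155, 170, 183]
  LmaI GGTCGCC/2: at [105, 151] ⇒ [107, 153]

Pooled cuts: [1, 14, 43, 49, 60, 67, 78, 92, 107, 118, 132, 137, 144, 153, 155, 168, 170, 177, 183]

Fragments:
  [0,1): 1 bp
  [1,14): 13 bp
  [14,43): 29 bp
  [43,49): 6 bp
  [49,60): 11 bp
  [60,67): 7 bp
  [67,78): 11 bp
  [78,92): 14 bp
  [92,107): 15 bp
  [107,118): 11 bp
  [118,132): 14 bp
  [132,137): 5 bp
  [137,144): 7 bp
  [144,153): 9 bp
  [153,155): 2 bp
  [155,168): 13 bp
  [168,170): 2 bp
  [170,177): 7 bp
  [177,183): 6 bp
  [183,199): 16 bp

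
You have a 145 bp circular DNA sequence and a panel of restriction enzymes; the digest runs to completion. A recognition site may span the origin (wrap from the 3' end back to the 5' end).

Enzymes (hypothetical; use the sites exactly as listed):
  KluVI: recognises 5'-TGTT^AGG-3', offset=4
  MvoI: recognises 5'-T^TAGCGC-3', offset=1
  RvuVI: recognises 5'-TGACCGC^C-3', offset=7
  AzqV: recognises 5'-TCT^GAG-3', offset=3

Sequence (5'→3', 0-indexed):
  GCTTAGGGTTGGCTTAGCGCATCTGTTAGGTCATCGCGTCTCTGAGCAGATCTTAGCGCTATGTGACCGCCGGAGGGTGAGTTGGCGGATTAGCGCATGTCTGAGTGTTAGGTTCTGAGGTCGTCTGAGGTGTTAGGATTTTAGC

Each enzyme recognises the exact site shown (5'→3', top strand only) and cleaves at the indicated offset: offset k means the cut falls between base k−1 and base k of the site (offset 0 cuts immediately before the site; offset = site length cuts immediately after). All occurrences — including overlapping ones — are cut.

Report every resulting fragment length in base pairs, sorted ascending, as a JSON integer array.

[7,7,7,8,10,10,12,13,16,17,18,20]

Scan for sites:
  KluVI (TGTTAGG, off=4): starts [23, 105, 130] → cuts [27, 109, 134]
  MvoI (TTAGCGC, off=1): starts [13, 52, 89, 140] → cuts [14, 53, 90, 141]
  RvuVI (TGACCGCC, off=7): starts [63] → cuts [70]
  AzqV (TCTGAG, off=3): starts [40, 99, 113, 123] → cuts [43, 102, 116, 126]

Pooled cuts: [14, 27, 43, 53, 70, 90, 102, 109, 116, 126, 134, 141]

Fragment lengths:
  14→27: 13 bp
  27→43: 16 bp
  43→53: 10 bp
  53→70: 17 bp
  70→90: 20 bp
  90→102: 12 bp
  102→109: 7 bp
  109→116: 7 bp
  116→126: 10 bp
  126→134: 8 bp
  134→141: 7 bp
  141→14 (wrap): 145-141+14 = 18 bp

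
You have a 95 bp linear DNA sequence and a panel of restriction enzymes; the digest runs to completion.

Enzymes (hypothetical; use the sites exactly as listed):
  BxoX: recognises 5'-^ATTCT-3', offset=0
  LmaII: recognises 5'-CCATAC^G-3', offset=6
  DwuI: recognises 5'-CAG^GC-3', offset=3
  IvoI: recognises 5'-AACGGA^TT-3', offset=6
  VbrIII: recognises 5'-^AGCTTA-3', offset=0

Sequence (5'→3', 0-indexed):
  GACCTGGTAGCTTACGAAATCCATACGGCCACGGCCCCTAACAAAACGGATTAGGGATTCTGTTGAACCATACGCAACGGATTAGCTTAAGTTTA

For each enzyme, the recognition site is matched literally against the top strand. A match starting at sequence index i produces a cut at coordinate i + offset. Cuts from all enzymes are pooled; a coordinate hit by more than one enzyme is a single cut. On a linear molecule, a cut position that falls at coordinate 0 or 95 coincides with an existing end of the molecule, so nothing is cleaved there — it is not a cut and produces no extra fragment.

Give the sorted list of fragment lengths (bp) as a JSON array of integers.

[2,6,8,8,12,17,18,24]

Scan for sites:
  BxoX (ATTCT, off=0): starts [56] → cuts [56]
  LmaII (CCATACG, off=6): starts [20, 67] → cuts [26, 73]
  DwuI (CAGGC, off=3): no sites
  IvoI (AACGGATT, off=6): starts [44, 75] → cuts [50, 81]
  VbrIII (AGCTTA, off=0): starts [8, 83] → cuts [8, 83]

Pooled cuts: [8, 26, 50, 56, 73, 81, 83]

Fragments:
  [0,8): 8 bp
  [8,26): 18 bp
  [26,50): 24 bp
  [50,56): 6 bp
  [56,73): 17 bp
  [73,81): 8 bp
  [81,83): 2 bp
  [83,95): 12 bp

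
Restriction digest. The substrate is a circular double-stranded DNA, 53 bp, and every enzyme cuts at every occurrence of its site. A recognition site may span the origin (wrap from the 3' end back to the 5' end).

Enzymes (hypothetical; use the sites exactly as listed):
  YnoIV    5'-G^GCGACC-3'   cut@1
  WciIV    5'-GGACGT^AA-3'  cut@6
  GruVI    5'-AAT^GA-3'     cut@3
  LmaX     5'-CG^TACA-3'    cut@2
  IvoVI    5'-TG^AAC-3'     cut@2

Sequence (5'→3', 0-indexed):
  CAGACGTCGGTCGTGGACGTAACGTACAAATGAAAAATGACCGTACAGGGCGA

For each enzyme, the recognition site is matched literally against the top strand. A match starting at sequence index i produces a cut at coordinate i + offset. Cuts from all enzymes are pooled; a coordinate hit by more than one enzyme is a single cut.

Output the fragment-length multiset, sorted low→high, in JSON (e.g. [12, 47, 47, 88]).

[4,5,7,7,30]

Scan for sites:
  YnoIV (GGCGACC, off=1): no sites
  WciIV GGACGTAA/6: at [14] ⇒ [20]
  GruVI AATGA/3: at [28, 35] ⇒ [31, 38]
  LmaX CGTACA/2: at [22, 41] ⇒ [24, 43]
  IvoVI (TGAAC, off=2): no sites

Pooled cuts: [20, 24, 31, 38, 43]

Fragment lengths:
  20→24: 4 bp
  24→31: 7 bp
  31→38: 7 bp
  38→43: 5 bp
  43→20 (wrap): 53-43+20 = 30 bp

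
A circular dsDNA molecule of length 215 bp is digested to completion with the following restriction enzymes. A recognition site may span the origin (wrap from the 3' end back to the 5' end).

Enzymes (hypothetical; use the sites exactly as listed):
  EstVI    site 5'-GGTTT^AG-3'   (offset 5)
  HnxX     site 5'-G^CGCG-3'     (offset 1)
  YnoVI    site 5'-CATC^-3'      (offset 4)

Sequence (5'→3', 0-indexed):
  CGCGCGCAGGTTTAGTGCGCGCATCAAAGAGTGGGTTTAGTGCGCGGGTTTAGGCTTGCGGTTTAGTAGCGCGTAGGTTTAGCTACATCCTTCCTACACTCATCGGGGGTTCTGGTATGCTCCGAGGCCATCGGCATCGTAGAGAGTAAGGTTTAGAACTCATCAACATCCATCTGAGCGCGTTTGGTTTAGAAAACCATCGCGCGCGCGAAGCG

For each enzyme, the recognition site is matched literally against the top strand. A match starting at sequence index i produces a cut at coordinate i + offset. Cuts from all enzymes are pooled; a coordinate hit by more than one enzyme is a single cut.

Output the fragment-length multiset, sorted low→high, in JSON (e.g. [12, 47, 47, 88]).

Scan for sites:
  EstVI (GGTTTAG, off=5): starts [8, 33, 46, 59, 75, 149, 185] → cuts [13, 38, 51, 64, 80, 154, 190]
  HnxX (GCGCG, off=1): starts [1, 16, 41, 68, 177, 201, 203, 205, 212, 214] → cuts [0, 2, 17, 42, 69, 178, 202, 204, 206, 213]
  YnoVI (CATC, off=4): starts [21, 85, 100, 128, 134, 160, 166, 170, 197] → cuts [25, 89, 104, 132, 138, 164, 170, 174, 201]

All cut coordinates (distinct, sorted): [0, 2, 13, 17, 25, 38, 42, 51, 64, 69, 80, 89, 104, 132, 138, 154, 164, 170, 174, 178, 190, 201, 202, 204, 206, 213]

Fragment lengths:
  0→2: 2 bp
  2→13: 11 bp
  13→17: 4 bp
  17→25: 8 bp
  25→38: 13 bp
  38→42: 4 bp
  42→51: 9 bp
  51→64: 13 bp
  64→69: 5 bp
  69→80: 11 bp
  80→89: 9 bp
  89→104: 15 bp
  104→132: 28 bp
  132→138: 6 bp
  138→154: 16 bp
  154→164: 10 bp
  164→170: 6 bp
  170→174: 4 bp
  174→178: 4 bp
  178→190: 12 bp
  190→201: 11 bp
  201→202: 1 bp
  202→204: 2 bp
  204→206: 2 bp
  206→213: 7 bp
  213→0 (wrap): 215-213+0 = 2 bp

[1,2,2,2,2,4,4,4,4,5,6,6,7,8,9,9,10,11,11,11,12,13,13,15,16,28]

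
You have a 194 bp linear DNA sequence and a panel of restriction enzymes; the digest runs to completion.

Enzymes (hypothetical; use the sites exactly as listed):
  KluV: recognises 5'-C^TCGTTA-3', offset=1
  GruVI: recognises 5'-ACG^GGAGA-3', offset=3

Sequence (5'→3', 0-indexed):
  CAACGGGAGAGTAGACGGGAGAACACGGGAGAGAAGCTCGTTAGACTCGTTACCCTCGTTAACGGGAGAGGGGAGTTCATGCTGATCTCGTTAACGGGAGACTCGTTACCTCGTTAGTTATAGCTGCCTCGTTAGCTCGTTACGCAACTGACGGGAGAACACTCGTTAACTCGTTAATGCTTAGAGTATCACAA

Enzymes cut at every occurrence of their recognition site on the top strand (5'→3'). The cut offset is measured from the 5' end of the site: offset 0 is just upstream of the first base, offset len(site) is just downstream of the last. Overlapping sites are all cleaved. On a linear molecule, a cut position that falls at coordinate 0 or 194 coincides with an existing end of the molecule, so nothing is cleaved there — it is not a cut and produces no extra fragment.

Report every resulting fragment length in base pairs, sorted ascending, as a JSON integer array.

[5,6,8,8,8,9,9,9,9,9,10,10,12,17,18,23,24]

Scan for sites:
  KluV (CTCGTTA, off=1): starts [36, 45, 54, 86, 101, 109, 127, 135, 161, 169] → cuts [37, 46, 55, 87, 102, 110, 128, 136, 162, 170]
  GruVI (ACGGGAGA, off=3): starts [2, 14, 24, 61, 93, 150] → cuts [5, 17, 27, 64, 96, 153]

Pooled cuts: [5, 17, 27, 37, 46, 55, 64, 87, 96, 102, 110, 128, 136, 153, 162, 170]

Fragment lengths:
  [0,5): 5 bp
  [5,17): 12 bp
  [17,27): 10 bp
  [27,37): 10 bp
  [37,46): 9 bp
  [46,55): 9 bp
  [55,64): 9 bp
  [64,87): 23 bp
  [87,96): 9 bp
  [96,102): 6 bp
  [102,110): 8 bp
  [110,128): 18 bp
  [128,136): 8 bp
  [136,153): 17 bp
  [153,162): 9 bp
  [162,170): 8 bp
  [170,194): 24 bp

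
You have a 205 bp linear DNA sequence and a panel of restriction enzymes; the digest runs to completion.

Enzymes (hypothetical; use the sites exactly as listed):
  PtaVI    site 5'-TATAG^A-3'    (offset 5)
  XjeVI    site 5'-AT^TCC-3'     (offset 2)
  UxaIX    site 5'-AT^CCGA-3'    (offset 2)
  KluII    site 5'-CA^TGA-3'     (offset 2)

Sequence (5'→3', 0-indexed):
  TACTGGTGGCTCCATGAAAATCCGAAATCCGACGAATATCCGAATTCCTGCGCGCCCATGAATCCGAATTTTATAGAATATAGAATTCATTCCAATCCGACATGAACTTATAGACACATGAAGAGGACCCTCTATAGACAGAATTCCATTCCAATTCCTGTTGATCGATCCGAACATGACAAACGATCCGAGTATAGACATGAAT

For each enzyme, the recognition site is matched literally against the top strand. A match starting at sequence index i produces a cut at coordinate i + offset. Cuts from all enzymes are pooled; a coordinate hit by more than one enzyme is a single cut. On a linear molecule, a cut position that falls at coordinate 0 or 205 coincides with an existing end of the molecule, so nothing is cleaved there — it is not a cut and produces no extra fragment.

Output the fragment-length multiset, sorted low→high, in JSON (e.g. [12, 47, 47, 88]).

[3,5,5,5,5,6,6,6,6,7,7,7,7,7,7,10,11,11,11,13,13,14,14,19]

Scan for sites:
  PtaVI (TATAGA, off=5): starts [71, 78, 108, 132, 192] → cuts [76, 83, 113, 137, 197]
  XjeVI (ATTCC, off=2): starts [43, 88, 142, 147, 153] → cuts [45, 90, 144, 149, 155]
  UxaIX (ATCCGA, off=2): starts [19, 26, 37, 61, 94, 167, 185] → cuts [21, 28, 39, 63, 96, 169, 187]
  KluII (CATGA, off=2): starts [12, 56, 100, 116, 174, 198] → cuts [14, 58, 102, 118, 176, 200]

All cut coordinates (distinct, sorted): [14, 21, 28, 39, 45, 58, 63, 76, 83, 90, 96, 102, 113, 118, 137, 144, 149, 155, 169, 176, 187, 197, 200]

Fragments:
  [0,14): 14 bp
  [14,21): 7 bp
  [21,28): 7 bp
  [28,39): 11 bp
  [39,45): 6 bp
  [45,58): 13 bp
  [58,63): 5 bp
  [63,76): 13 bp
  [76,83): 7 bp
  [83,90): 7 bp
  [90,96): 6 bp
  [96,102): 6 bp
  [102,113): 11 bp
  [113,118): 5 bp
  [118,137): 19 bp
  [137,144): 7 bp
  [144,149): 5 bp
  [149,155): 6 bp
  [155,169): 14 bp
  [169,176): 7 bp
  [176,187): 11 bp
  [187,197): 10 bp
  [197,200): 3 bp
  [200,205): 5 bp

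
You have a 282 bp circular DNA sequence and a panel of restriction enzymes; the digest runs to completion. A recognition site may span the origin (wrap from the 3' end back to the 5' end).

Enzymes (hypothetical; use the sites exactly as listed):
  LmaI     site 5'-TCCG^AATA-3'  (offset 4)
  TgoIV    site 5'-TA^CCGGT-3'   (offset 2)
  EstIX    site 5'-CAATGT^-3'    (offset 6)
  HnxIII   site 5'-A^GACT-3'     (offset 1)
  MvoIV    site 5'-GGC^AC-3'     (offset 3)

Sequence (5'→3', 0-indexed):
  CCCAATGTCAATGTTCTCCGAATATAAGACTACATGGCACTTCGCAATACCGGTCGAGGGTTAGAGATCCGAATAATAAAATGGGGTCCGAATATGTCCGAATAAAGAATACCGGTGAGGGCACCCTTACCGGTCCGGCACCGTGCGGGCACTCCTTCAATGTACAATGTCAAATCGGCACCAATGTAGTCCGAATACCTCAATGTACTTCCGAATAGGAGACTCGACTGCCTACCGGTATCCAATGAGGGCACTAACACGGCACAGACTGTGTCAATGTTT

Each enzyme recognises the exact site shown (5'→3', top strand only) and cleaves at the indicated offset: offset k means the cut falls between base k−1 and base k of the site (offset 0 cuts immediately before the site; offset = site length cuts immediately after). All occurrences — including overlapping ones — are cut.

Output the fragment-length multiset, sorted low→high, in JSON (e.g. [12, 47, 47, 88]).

Scan for sites:
  LmaI TCCGAATA/4: at [16, 67, 86, 96, 189, 209] ⇒ [20, 71, 90, 100, 193, 213]
  TgoIV TACCGGT/2: at [47, 109, 127, 232] ⇒ [49, 111, 129, 234]
  EstIX CAATGT/6: at [2, 8, 157, 164, 181, 200, 274] ⇒ [8, 14, 163, 170, 187, 206, 280]
  HnxIII AGACT/1: at [26, 219, 265] ⇒ [27, 220, 266]
  MvoIV GGCAC/3: at [35, 119, 136, 147, 176, 249, 260] ⇒ [38, 122, 139, 150, 179, 252, 263]

Pooled cuts: [8, 14, 20, 27, 38, 49, 71, 90, 100, 111, 122, 129, 139, 150, 163, 170, 179, 187, 193, 206, 213, 220, 234, 252, 263, 266, 280]

Fragment lengths:
  8→14: 6 bp
  14→20: 6 bp
  20→27: 7 bp
  27→38: 11 bp
  38→49: 11 bp
  49→71: 22 bp
  71→90: 19 bp
  90→100: 10 bp
  100→111: 11 bp
  111→122: 11 bp
  122→129: 7 bp
  129→139: 10 bp
  139→150: 11 bp
  150→163: 13 bp
  163→170: 7 bp
  170→179: 9 bp
  179→187: 8 bp
  187→193: 6 bp
  193→206: 13 bp
  206→213: 7 bp
  213→220: 7 bp
  220→234: 14 bp
  234→252: 18 bp
  252→263: 11 bp
  263→266: 3 bp
  266→280: 14 bp
  280→8 (wrap): 282-280+8 = 10 bp

[3,6,6,6,7,7,7,7,7,8,9,10,10,10,11,11,11,11,11,11,13,13,14,14,18,19,22]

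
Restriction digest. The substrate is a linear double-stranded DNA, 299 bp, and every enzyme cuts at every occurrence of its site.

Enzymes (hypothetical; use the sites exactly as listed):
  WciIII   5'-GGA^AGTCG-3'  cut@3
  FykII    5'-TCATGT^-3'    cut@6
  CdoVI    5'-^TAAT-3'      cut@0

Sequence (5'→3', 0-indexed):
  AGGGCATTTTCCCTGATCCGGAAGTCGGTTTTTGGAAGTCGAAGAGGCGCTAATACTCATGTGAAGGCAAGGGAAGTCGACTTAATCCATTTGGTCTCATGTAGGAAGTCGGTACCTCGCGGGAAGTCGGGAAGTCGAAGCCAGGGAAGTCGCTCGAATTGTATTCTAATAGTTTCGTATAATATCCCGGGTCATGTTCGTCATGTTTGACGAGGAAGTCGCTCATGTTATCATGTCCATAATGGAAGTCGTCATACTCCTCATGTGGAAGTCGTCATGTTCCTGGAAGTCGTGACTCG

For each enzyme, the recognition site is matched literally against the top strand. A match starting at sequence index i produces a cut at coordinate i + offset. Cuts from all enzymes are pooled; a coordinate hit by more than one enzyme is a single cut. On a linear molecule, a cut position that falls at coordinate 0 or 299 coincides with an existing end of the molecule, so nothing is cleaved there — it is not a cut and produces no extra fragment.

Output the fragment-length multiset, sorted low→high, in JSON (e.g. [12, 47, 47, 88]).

Site scan:
  WciIII (GGAAGTCG, off=3): starts [19, 33, 71, 103, 121, 129, 144, 213, 243, 266, 284] → cuts [22, 36, 74, 106, 124, 132, 147, 216, 246, 269, 287]
  FykII (TCATGT, off=6): starts [56, 96, 191, 200, 222, 230, 260, 274] → cuts [62, 102, 197, 206, 228, 236, 266, 280]
  CdoVI (TAAT, off=0): starts [50, 82, 166, 179, 239] → cuts [50, 82, 166, 179, 239]

Pooled cuts: [22, 36, 50, 62, 74, 82, 102, 106, 124, 132, 147, 166, 179, 197, 206, 216, 228, 236, 239, 246, 266, 269, 280, 287]

Fragment lengths:
  [0,22): 22 bp
  [22,36): 14 bp
  [36,50): 14 bp
  [50,62): 12 bp
  [62,74): 12 bp
  [74,82): 8 bp
  [82,102): 20 bp
  [102,106): 4 bp
  [106,124): 18 bp
  [124,132): 8 bp
  [132,147): 15 bp
  [147,166): 19 bp
  [166,179): 13 bp
  [179,197): 18 bp
  [197,206): 9 bp
  [206,216): 10 bp
  [216,228): 12 bp
  [228,236): 8 bp
  [236,239): 3 bp
  [239,246): 7 bp
  [246,266): 20 bp
  [266,269): 3 bp
  [269,280): 11 bp
  [280,287): 7 bp
  [287,299): 12 bp

[3,3,4,7,7,8,8,8,9,10,11,12,12,12,12,13,14,14,15,18,18,19,20,20,22]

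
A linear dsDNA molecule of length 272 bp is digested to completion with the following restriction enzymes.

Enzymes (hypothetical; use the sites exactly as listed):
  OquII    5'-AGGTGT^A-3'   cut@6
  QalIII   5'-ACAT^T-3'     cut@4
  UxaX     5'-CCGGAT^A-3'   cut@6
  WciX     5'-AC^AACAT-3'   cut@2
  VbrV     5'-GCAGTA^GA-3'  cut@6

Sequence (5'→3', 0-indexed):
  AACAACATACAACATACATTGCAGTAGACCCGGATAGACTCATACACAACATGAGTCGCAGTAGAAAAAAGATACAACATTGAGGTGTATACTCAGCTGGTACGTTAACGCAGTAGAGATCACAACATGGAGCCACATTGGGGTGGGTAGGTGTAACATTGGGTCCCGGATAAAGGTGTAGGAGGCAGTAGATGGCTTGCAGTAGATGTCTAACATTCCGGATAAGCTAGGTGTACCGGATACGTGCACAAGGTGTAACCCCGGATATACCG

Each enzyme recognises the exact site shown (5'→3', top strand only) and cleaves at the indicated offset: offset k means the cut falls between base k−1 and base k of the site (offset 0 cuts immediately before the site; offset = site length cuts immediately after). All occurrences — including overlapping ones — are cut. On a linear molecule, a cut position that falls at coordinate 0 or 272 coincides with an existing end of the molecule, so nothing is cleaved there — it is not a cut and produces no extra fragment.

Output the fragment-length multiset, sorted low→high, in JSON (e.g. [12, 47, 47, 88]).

Site scan:
  OquII AGGTGTA/6: at [82, 148, 173, 228, 250] ⇒ [88, 154, 179, 234, 256]
  QalIII ACATT/4: at [15, 76, 134, 155, 212] ⇒ [19, 80, 138, 159, 216]
  UxaX CCGGATA/6: at [29, 165, 217, 235, 260] ⇒ [35, 171, 223, 241, 266]
  WciX ACAACAT/2: at [1, 8, 45, 73, 121] ⇒ [3, 10, 47, 75, 123]
  VbrV GCAGTAGA/6: at [20, 57, 109, 184, 198] ⇒ [26, 63, 115, 190, 204]

All cut coordinates (distinct, sorted): [3, 10, 19, 26, 35, 47, 63, 75, 80, 88, 115, 123, 138, 154, 159, 171, 179, 190, 204, 216, 223, 234, 241, 256, 266]

Fragment lengths:
  [0,3): 3 bp
  [3,10): 7 bp
  [10,19): 9 bp
  [19,26): 7 bp
  [26,35): 9 bp
  [35,47): 12 bp
  [47,63): 16 bp
  [63,75): 12 bp
  [75,80): 5 bp
  [80,88): 8 bp
  [88,115): 27 bp
  [115,123): 8 bp
  [123,138): 15 bp
  [138,154): 16 bp
  [154,159): 5 bp
  [159,171): 12 bp
  [171,179): 8 bp
  [179,190): 11 bp
  [190,204): 14 bp
  [204,216): 12 bp
  [216,223): 7 bp
  [223,234): 11 bp
  [234,241): 7 bp
  [241,256): 15 bp
  [256,266): 10 bp
  [266,272): 6 bp

[3,5,5,6,7,7,7,7,8,8,8,9,9,10,11,11,12,12,12,12,14,15,15,16,16,27]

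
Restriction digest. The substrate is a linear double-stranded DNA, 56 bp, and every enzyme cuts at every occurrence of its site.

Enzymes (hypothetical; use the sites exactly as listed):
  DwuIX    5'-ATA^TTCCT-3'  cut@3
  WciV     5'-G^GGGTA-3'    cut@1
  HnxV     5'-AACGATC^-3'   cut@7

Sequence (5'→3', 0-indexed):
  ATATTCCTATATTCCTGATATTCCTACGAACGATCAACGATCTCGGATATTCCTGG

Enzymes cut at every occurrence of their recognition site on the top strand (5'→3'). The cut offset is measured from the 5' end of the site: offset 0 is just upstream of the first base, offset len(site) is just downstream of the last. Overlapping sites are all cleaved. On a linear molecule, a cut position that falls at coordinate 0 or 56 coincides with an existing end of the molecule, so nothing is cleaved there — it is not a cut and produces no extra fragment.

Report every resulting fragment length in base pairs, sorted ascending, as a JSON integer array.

[3,7,7,7,8,9,15]

Site scan:
  DwuIX (ATATTCCT, off=3): starts [0, 8, 17, 46] → cuts [3, 11, 20, 49]
  WciV (GGGGTA, off=1): no sites
  HnxV (AACGATC, off=7): starts [28, 35] → cuts [35, 42]

All cut coordinates (distinct, sorted): [3, 11, 20, 35, 42, 49]

Fragments:
  [0,3): 3 bp
  [3,11): 8 bp
  [11,20): 9 bp
  [20,35): 15 bp
  [35,42): 7 bp
  [42,49): 7 bp
  [49,56): 7 bp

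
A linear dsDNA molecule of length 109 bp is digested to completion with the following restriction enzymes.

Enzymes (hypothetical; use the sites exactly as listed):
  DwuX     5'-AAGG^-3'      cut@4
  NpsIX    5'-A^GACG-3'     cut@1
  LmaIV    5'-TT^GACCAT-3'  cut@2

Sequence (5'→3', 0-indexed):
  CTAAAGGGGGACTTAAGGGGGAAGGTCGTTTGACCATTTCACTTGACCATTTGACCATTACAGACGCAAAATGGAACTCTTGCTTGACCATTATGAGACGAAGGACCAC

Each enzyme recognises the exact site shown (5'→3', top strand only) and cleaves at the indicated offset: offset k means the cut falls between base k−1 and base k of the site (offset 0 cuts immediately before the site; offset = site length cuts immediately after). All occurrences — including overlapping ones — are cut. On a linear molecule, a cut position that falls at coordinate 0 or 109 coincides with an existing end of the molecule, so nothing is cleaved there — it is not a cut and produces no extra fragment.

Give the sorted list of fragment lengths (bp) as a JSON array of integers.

[5,6,7,7,8,8,10,11,11,13,23]

Scan for sites:
  DwuX AAGG/4: at [3, 14, 21, 100] ⇒ [7, 18, 25, 104]
  NpsIX AGACG/1: at [61, 95] ⇒ [62, 96]
  LmaIV TTGACCAT/2: at [29, 42, 50, 83] ⇒ [31, 44, 52, 85]

Pooled cuts: [7, 18, 25, 31, 44, 52, 62, 85, 96, 104]

Fragment lengths:
  [0,7): 7 bp
  [7,18): 11 bp
  [18,25): 7 bp
  [25,31): 6 bp
  [31,44): 13 bp
  [44,52): 8 bp
  [52,62): 10 bp
  [62,85): 23 bp
  [85,96): 11 bp
  [96,104): 8 bp
  [104,109): 5 bp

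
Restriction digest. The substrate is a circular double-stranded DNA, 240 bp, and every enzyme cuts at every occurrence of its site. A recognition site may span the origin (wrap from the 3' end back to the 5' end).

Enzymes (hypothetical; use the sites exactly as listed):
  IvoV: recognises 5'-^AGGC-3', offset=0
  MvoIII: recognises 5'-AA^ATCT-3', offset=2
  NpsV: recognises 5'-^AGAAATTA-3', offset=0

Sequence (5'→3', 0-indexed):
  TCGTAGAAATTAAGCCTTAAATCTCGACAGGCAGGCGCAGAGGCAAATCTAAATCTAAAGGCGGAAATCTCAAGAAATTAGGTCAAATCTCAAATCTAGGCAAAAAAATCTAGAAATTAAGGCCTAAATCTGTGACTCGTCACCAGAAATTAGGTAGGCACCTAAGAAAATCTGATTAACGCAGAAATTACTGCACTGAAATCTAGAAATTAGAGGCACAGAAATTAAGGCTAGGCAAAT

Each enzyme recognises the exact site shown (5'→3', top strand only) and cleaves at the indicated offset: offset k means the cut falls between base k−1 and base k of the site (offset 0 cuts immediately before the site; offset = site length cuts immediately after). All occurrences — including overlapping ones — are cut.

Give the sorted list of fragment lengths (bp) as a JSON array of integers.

[4,4,4,4,5,6,6,6,6,6,7,8,8,8,8,8,8,9,10,11,12,13,14,14,16,17,18]

Per-enzyme occurrences:
  IvoV (AGGC, off=0): starts [28, 32, 40, 58, 97, 119, 155, 213, 227, 232] → cuts [28, 32, 40, 58, 97, 119, 155, 213, 227, 232]
  MvoIII (AAATCT, off=2): starts [18, 44, 50, 64, 84, 91, 105, 125, 167, 198] → cuts [20, 46, 52, 66, 86, 93, 107, 127, 169, 200]
  NpsV (AGAAATTA, off=0): starts [4, 72, 111, 144, 182, 204, 219] → cuts [4, 72, 111, 144, 182, 204, 219]

All cut coordinates (distinct, sorted): [4, 20, 28, 32, 40, 46, 52, 58, 66, 72, 86, 93, 97, 107, 111, 119, 127, 144, 155, 169, 182, 200, 204, 213, 219, 227, 232]

Fragment lengths:
  4→20: 16 bp
  20→28: 8 bp
  28→32: 4 bp
  32→40: 8 bp
  40→46: 6 bp
  46→52: 6 bp
  52→58: 6 bp
  58→66: 8 bp
  66→72: 6 bp
  72→86: 14 bp
  86→93: 7 bp
  93→97: 4 bp
  97→107: 10 bp
  107→111: 4 bp
  111→119: 8 bp
  119→127: 8 bp
  127→144: 17 bp
  144→155: 11 bp
  155→169: 14 bp
  169→182: 13 bp
  182→200: 18 bp
  200→204: 4 bp
  204→213: 9 bp
  213→219: 6 bp
  219→227: 8 bp
  227→232: 5 bp
  232→4 (wrap): 240-232+4 = 12 bp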